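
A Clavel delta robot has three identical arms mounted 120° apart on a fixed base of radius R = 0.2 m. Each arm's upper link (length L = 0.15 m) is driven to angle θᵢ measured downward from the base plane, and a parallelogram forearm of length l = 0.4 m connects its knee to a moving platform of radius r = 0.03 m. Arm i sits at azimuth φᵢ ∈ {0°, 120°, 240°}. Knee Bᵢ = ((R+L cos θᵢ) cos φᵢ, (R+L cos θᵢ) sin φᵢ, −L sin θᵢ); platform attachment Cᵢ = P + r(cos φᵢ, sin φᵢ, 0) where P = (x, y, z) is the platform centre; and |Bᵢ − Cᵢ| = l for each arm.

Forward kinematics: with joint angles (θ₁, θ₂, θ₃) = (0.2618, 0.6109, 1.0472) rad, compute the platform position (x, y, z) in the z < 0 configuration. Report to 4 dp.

(0.0743, 0.0546, -0.3537)

φ1=0.0°: virtual centre (0.3149, 0.0000, -0.0388), radius l
φ2=120.0°: virtual centre (-0.1464, 0.2536, -0.0860), radius l
φ3=240.0°: virtual centre (-0.1225, -0.2122, -0.1299), radius l
|S₂|²−|S₁|² = -0.0075;  |S₃|²−|S₁|² = -0.0238
plane₁₂: -0.9226x+0.5073y+-0.0944z = -0.0075
Cramer: x(z) = 0.0182-0.1586z;  y(z) = 0.0184-0.1023z
quadratic in z: (1.0356)z²+(0.1680)z+(-0.0702)=0, √Δ=0.5646 → z ∈ {-0.3537, 0.1915}; z = -0.3537 (taking z<0)
x = 0.0743, y = 0.0546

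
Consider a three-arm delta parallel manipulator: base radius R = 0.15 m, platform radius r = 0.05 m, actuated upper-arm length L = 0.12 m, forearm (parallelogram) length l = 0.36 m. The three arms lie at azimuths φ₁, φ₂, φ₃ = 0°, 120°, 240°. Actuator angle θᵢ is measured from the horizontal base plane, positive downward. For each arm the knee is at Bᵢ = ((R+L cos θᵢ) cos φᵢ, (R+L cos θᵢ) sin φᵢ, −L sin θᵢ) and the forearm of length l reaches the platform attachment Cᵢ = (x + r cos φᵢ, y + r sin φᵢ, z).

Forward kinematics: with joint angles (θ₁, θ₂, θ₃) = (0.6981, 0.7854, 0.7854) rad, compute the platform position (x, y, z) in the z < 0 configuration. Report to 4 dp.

(0.0131, 0.0000, -0.3896)

arm 1 at φ=0.0°: (R−r)+L cos θ1 = 0.1919;  S1 = (0.1919, 0.0000, -0.0771)
arm 2 at φ=120.0°: (R−r)+L cos θ2 = 0.1849;  S2 = (-0.0924, 0.1601, -0.0849)
arm 3 at φ=240.0°: (R−r)+L cos θ3 = 0.1849;  S3 = (-0.0924, -0.1601, -0.0849)
subtract pairs → two planes through P
plane₁₂: -0.5687x+0.3202y+-0.0154z = -0.0014
det = 0.3642;  x = 0.0025+-0.0272z,  y = 0.0000+0.0000z
sphere 1 gives Az²+Bz+C=0 with A=1.0007, B=0.1646, C=-0.0878;  B²−4AC=0.3784;  roots -0.3896, 0.2251;  negative root z = -0.3896
x = 0.0131, y = 0.0000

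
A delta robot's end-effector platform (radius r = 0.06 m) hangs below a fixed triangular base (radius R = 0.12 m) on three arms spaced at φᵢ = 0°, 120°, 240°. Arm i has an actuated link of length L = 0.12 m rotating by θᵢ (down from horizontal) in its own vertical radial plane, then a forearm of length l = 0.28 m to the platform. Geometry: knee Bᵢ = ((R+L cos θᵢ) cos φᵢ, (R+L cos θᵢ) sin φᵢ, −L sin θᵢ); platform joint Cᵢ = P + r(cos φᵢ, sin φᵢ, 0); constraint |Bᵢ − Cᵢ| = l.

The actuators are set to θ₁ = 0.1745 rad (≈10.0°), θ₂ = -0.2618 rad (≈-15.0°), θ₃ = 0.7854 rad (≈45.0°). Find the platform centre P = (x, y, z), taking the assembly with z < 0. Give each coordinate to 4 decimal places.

arm 1 at φ=0.0°: ρ1 = 0.1782;  O1 = (0.1782, 0.0000, -0.0208)
φ2=120.0°: virtual centre (-0.0880, 0.1523, 0.0311), radius l
arm 3 at φ=240.0°: ρ3 = 0.1449;  O3 = (-0.0724, -0.1254, -0.0849)
|O₂|²−|O₁|² = -0.0003;  |O₃|²−|O₁|² = -0.0040
plane₁₂: -0.5323x+0.3047y+0.1038z = -0.0003
det = 0.2863;  x = 0.0045+-0.0453z,  y = 0.0070+-0.4198z
sphere 1 gives Az²+Bz+C=0 with A=1.1783, B=0.0516, C=-0.0478;  B²−4AC=0.2277;  roots -0.2244, 0.1806;  negative root z = -0.2244
x = 0.0147, y = 0.1012

(0.0147, 0.1012, -0.2244)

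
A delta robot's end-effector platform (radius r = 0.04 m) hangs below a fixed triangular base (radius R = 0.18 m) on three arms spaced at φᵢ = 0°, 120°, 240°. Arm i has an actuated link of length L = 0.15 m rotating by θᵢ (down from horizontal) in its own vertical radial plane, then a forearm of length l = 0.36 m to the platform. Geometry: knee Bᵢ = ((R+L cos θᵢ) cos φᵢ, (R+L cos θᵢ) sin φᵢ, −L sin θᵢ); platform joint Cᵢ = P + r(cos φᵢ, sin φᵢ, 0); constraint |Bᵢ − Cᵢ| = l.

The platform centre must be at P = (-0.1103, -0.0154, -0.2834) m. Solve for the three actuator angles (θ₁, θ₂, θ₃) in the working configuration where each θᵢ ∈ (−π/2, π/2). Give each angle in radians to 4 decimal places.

rotate P by −φ1: (-0.1103, -0.0154, -0.2834)
  e−x'=0.2503;  (l²−L²−(e−x')²−y'²−z²)/2L = -0.1203
  θ1 = atan2(B,A) + arccos(C/0.3781) = 1.0474
arm 2 (φ=120.0°): x'=0.0418, y'=0.1032
  e−x'=0.0982;  (l²−L²−(e−x')²−y'²−z²)/2L = 0.0216
  θ2 = atan2(B,A) + arccos(C/0.2999) = 0.2613
φ3=240.0° → target in arm frame (0.0685, -0.0878)
  A=0.0715, B=-0.2834, C=(l²−L²−A²−y'²−z²)/(2L)=0.0465
  θ3 = atan2(B,A) + arccos(C/0.2923) = 0.0873

θ₁ = 1.0474, θ₂ = 0.2613, θ₃ = 0.0873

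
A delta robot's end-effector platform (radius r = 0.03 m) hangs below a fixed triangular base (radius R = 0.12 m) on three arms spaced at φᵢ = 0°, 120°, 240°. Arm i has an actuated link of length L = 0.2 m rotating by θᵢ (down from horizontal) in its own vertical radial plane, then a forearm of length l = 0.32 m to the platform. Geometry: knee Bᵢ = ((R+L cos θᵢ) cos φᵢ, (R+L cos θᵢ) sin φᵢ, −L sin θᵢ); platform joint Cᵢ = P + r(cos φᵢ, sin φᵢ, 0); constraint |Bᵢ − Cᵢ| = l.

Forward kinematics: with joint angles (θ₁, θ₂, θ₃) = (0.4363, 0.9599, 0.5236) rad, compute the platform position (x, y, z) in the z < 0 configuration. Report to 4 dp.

φ1=0.0°: virtual centre (0.2713, 0.0000, -0.0845), radius l
arm 2 at φ=120.0°: e+L cos θ2 = 0.2047;  centre 2 = (-0.1024, 0.1773, -0.1638)
centre 3 = (0.2632·cos240.0°, 0.2632·sin240.0°, -0.1000) = (-0.1316, -0.2279, -0.1000)
|centre ₂|²−|centre ₁|² = -0.0120;  |centre ₃|²−|centre ₁|² = -0.0015
plane₁₂: -0.7472x+0.3546y+-0.1586z = -0.0120
Cramer: x(z) = 0.0095-0.1330z;  y(z) = -0.0137+0.1671z
into |P−centre ₁|² = l²: 1.0456z² + 0.2341z + -0.0266 = 0;  Δ = 0.1659;  z = -0.3067 or 0.0828 → z<0 root = -0.3067
x = 0.0503, y = -0.0649

(0.0503, -0.0649, -0.3067)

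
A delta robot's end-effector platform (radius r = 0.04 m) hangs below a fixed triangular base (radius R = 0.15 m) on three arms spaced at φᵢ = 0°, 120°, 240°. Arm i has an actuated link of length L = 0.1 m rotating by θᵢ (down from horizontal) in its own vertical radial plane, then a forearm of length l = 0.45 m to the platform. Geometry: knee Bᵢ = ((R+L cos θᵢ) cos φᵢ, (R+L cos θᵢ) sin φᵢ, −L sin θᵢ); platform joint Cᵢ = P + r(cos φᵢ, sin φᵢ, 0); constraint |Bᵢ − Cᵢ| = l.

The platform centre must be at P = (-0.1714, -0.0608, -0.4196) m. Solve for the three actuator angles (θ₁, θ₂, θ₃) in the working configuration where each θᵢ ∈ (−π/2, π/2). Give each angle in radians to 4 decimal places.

arm 1 (φ=0.0°): x'=-0.1714, y'=-0.0608
  A=0.2814, B=-0.4196, C=(l²−L²−A²−y'²−z²)/(2L)=-0.3322
  √(A²+B²)=0.5052;  θ1 = -0.9800+2.2884 ≈ 1.3084
φ2=120.0° → target in arm frame (0.0330, 0.1788)
  A=0.0770, B=-0.4196, C=(l²−L²−A²−y'²−z²)/(2L)=-0.1073
  θ2 = atan2(B,A) + arccos(C/0.4266) = 0.4357
rotate P by −φ3: (0.1384, -0.1180, -0.4196)
  A=-0.0284, B=-0.4196, C=(l²−L²−A²−y'²−z²)/(2L)=0.0085
  √(A²+B²)=0.4206;  θ3 = -1.6383+1.5506 ≈ -0.0877

θ₁ = 1.3084, θ₂ = 0.4357, θ₃ = -0.0877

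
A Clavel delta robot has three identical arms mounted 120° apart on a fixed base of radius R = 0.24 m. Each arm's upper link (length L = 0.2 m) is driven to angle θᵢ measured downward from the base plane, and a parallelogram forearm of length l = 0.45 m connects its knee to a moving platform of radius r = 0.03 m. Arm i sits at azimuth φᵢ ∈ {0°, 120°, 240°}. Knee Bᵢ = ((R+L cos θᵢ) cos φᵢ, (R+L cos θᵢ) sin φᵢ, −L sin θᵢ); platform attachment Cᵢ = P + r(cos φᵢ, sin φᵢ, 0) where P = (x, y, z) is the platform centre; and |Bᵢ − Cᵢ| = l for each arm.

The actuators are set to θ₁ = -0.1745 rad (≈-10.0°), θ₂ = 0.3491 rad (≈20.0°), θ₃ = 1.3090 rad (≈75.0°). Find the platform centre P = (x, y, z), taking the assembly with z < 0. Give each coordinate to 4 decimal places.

(0.1263, 0.1290, -0.2925)

φ1=0.0°: virtual centre (0.4070, 0.0000, 0.0347), radius l
φ2=120.0°: virtual centre (-0.1990, 0.3446, -0.0684), radius l
arm 3 at φ=240.0°: ρ3 = 0.2618;  O3 = (-0.1309, -0.2267, -0.1932)
subtract pairs → two planes through P
[-1.2119 0.6892 -0.2063]·P = -0.0038;  [-1.0757 -0.4534 -0.4558]·P = -0.0610
det = 1.2909;  x = 0.0339+-0.3158z,  y = 0.0541+-0.2560z
quadratic in z: (1.1653)z²+(0.1385)z+(-0.0592)=0, √Δ=0.5432 → z ∈ {-0.2925, 0.1736}; z = -0.2925 (taking z<0)
x = 0.1263, y = 0.1290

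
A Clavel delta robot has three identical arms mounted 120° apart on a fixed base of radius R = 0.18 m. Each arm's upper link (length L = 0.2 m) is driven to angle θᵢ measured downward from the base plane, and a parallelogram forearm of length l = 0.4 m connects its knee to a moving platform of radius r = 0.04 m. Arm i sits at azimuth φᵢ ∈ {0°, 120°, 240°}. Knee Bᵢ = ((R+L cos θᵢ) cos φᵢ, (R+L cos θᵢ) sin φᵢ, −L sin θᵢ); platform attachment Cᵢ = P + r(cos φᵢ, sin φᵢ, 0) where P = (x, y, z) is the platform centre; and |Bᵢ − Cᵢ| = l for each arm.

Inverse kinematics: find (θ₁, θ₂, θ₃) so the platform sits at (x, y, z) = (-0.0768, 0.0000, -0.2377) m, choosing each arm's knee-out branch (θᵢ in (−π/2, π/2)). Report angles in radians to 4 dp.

θ₁ = 0.6109, θ₂ = -0.0871, θ₃ = -0.0871

rotate P by −φ1: (-0.0768, 0.0000, -0.2377)
  e−x'=0.2168;  (l²−L²−(e−x')²−y'²−z²)/2L = 0.0412
  θ1 = atan2(B,A) + arccos(C/0.3217) = 0.6109
arm 2 (φ=120.0°): x'=0.0384, y'=0.0665
  A=0.1016, B=-0.2377, C=(l²−L²−A²−y'²−z²)/(2L)=0.1219
  √(A²+B²)=0.2585;  θ2 = -1.1669+1.0798 ≈ -0.0871
arm 3 (φ=240.0°): x'=0.0384, y'=-0.0665
  e−x'=0.1016;  (l²−L²−(e−x')²−y'²−z²)/2L = 0.1219
  √(A²+B²)=0.2585;  θ3 = -1.1669+1.0798 ≈ -0.0871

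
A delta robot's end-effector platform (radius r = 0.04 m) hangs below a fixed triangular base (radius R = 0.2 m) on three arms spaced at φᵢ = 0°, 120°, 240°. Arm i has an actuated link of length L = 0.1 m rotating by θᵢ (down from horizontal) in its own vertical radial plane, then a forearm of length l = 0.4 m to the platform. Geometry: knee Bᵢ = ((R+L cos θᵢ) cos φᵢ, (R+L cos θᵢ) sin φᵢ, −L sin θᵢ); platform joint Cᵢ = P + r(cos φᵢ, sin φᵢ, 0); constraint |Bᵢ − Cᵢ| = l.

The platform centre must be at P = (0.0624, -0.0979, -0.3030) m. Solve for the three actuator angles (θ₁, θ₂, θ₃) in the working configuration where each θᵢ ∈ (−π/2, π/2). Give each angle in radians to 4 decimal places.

rotate P by −φ1: (0.0624, -0.0979, -0.3030)
  e−x'=0.0976;  (l²−L²−(e−x')²−y'²−z²)/2L = 0.1954
  √(A²+B²)=0.3183;  θ1 = -1.2592+0.9099 ≈ -0.3493
rotate P by −φ2: (-0.1160, -0.0051, -0.3030)
  A=0.2760, B=-0.3030, C=(l²−L²−A²−y'²−z²)/(2L)=-0.0900
  γ=atan2(-0.3030,0.2760)=-0.8320;  ψ=arccos(-0.2196)=1.7922;  θ2=γ+ψ≈0.9602
rotate P by −φ3: (0.0536, 0.1030, -0.3030)
  e−x'=0.1064;  (l²−L²−(e−x')²−y'²−z²)/2L = 0.1813
  √(A²+B²)=0.3211;  θ3 = -1.2330+0.9709 ≈ -0.2621

θ₁ = -0.3493, θ₂ = 0.9602, θ₃ = -0.2621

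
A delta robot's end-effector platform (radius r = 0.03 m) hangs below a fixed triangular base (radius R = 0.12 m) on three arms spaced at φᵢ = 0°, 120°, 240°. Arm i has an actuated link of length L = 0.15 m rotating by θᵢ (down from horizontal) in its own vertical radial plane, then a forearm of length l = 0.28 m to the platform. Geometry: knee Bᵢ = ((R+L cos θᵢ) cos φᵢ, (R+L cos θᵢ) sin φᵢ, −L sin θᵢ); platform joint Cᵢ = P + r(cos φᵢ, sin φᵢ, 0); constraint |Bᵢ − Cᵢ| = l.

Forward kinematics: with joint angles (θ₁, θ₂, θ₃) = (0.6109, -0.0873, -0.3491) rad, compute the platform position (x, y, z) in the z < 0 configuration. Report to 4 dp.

φ1=0.0°: virtual centre (0.2129, 0.0000, -0.0860), radius l
arm 2 at φ=120.0°: e+L cos θ2 = 0.2394;  centre 2 = (-0.1197, 0.2074, 0.0131)
centre 3 = (0.2310·cos240.0°, 0.2310·sin240.0°, 0.0513) = (-0.1155, -0.2000, 0.0513)
subtract pairs → two planes through P
plane₁₂: -0.6652x+0.4147y+0.1982z = 0.0048
det = 0.5384;  x = -0.0061+0.3589z,  y = 0.0018+0.0976z
sphere 1 gives Az²+Bz+C=0 with A=1.1383, B=0.0153, C=-0.0231;  B²−4AC=0.1052;  roots -0.1492, 0.1358;  negative root z = -0.1492
x = -0.0596, y = -0.0128

(-0.0596, -0.0128, -0.1492)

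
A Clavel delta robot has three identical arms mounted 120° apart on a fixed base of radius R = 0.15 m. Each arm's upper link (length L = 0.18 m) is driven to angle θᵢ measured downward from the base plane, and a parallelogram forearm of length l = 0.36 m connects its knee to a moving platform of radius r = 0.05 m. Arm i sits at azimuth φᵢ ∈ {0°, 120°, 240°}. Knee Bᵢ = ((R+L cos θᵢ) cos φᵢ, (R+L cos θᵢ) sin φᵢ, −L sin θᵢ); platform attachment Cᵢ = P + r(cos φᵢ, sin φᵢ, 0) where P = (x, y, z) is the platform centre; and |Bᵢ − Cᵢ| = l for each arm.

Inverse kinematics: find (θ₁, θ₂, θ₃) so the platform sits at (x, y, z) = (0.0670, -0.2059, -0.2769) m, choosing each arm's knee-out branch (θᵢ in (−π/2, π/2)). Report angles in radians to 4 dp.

rotate P by −φ1: (0.0670, -0.2059, -0.2769)
  e−x'=0.0330;  (l²−L²−(e−x')²−y'²−z²)/2L = -0.0638
  √(A²+B²)=0.2789;  θ1 = -1.4522+1.8015 ≈ 0.3493
φ2=120.0° → target in arm frame (-0.2118, 0.0449)
  A=0.3118, B=-0.2769, C=(l²−L²−A²−y'²−z²)/(2L)=-0.2187
  γ=atan2(-0.2769,0.3118)=-0.7262;  ψ=arccos(-0.5244)=2.1228;  θ2=γ+ψ≈1.3966
arm 3 (φ=240.0°): x'=0.1448, y'=0.1610
  A cos θ + B sin θ = C:  -0.0448·cos θ + -0.2769·sin θ = -0.0205
  √(A²+B²)=0.2805;  θ3 = -1.7312+1.6441 ≈ -0.0872

θ₁ = 0.3493, θ₂ = 1.3966, θ₃ = -0.0872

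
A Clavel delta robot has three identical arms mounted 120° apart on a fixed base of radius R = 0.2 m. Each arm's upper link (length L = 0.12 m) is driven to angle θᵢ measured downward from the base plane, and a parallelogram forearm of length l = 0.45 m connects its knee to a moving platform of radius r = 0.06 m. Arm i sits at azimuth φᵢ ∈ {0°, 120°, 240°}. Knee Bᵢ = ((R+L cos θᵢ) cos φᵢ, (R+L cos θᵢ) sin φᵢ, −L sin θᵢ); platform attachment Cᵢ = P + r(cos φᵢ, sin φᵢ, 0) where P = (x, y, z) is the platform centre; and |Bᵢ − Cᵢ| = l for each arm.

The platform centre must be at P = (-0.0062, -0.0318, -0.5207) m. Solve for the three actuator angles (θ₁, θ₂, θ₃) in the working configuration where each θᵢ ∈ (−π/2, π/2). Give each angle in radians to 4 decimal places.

θ₁ = 1.2215, θ₂ = 1.3094, θ₃ = 1.0472

rotate P by −φ1: (-0.0062, -0.0318, -0.5207)
  e−x'=0.1462;  (l²−L²−(e−x')²−y'²−z²)/2L = -0.4392
  θ1 = atan2(B,A) + arccos(C/0.5408) = 1.2215
arm 2 (φ=120.0°): x'=-0.0244, y'=0.0213
  A cos θ + B sin θ = C:  0.1644·cos θ + -0.5207·sin θ = -0.4605
  √(A²+B²)=0.5460;  θ2 = -1.2649+2.5743 ≈ 1.3094
rotate P by −φ3: (0.0306, 0.0105, -0.5207)
  A cos θ + B sin θ = C:  0.1094·cos θ + -0.5207·sin θ = -0.3962
  θ3 = atan2(B,A) + arccos(C/0.5321) = 1.0472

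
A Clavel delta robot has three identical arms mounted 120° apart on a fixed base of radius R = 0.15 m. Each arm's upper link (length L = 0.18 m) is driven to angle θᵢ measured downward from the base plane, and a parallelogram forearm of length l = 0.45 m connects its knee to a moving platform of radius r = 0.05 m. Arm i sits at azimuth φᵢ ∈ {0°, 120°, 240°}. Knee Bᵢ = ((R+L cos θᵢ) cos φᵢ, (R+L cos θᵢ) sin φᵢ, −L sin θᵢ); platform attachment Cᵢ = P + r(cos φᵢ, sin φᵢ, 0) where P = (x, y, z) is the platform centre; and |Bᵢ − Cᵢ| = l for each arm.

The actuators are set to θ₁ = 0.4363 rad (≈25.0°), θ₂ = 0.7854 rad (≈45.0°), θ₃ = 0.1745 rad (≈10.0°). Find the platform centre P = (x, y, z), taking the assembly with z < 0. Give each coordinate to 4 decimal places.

(0.0123, -0.1075, -0.4339)

arm 1 at φ=0.0°: ρ1 = 0.2631;  centre 1 = (0.2631, 0.0000, -0.0761)
arm 2 at φ=120.0°: ρ2 = 0.2273;  centre 2 = (-0.1136, 0.1968, -0.1273)
arm 3 at φ=240.0°: ρ3 = 0.2773;  centre 3 = (-0.1386, -0.2401, -0.0313)
subtract pairs → two planes through P
plane₁₂: -0.7536x+0.3937y+-0.1024z = -0.0072
det = 0.6782;  x = 0.0034+-0.0205z,  y = -0.0116+0.2209z
quadratic in z: (1.0492)z²+(0.1576)z+(-0.1291)=0, √Δ=0.7529 → z ∈ {-0.4339, 0.2837}; z = -0.4339 (taking z<0)
x = 0.0123, y = -0.1075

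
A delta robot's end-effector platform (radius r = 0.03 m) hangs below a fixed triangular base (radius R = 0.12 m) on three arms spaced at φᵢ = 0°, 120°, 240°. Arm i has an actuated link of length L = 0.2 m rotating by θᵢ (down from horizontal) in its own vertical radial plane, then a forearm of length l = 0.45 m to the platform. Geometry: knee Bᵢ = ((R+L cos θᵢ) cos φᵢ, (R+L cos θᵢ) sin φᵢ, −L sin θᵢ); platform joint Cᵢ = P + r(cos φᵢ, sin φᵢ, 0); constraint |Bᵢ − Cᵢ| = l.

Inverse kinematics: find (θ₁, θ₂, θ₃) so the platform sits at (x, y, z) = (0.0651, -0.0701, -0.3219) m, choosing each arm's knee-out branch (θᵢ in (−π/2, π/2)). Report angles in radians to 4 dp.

rotate P by −φ1: (0.0651, -0.0701, -0.3219)
  A=0.0249, B=-0.3219, C=(l²−L²−A²−y'²−z²)/(2L)=0.1334
  θ1 = atan2(B,A) + arccos(C/0.3229) = -0.3486
arm 2 (φ=120.0°): x'=-0.0933, y'=-0.0213
  A cos θ + B sin θ = C:  0.1833·cos θ + -0.3219·sin θ = 0.0621
  γ=atan2(-0.3219,0.1833)=-1.0533;  ψ=arccos(0.1677)=1.4023;  θ2=γ+ψ≈0.3491
arm 3 (φ=240.0°): x'=0.0282, y'=0.0914
  e−x'=0.0618;  (l²−L²−(e−x')²−y'²−z²)/2L = 0.1167
  γ=atan2(-0.3219,0.0618)=-1.3810;  ψ=arccos(0.3562)=1.2066;  θ3=γ+ψ≈-0.1743

θ₁ = -0.3486, θ₂ = 0.3491, θ₃ = -0.1743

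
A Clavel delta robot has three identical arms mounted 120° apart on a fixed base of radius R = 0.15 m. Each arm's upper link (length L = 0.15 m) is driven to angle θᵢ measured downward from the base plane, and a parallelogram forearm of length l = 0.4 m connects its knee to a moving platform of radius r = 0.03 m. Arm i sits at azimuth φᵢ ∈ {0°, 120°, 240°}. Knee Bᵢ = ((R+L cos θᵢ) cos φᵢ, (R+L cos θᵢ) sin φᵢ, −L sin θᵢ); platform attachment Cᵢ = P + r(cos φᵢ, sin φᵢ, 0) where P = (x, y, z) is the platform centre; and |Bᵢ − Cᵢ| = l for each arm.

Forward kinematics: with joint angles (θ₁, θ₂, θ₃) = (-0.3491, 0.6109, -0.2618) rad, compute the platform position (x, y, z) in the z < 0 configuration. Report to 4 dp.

O1 = (0.2610·cos0.0°, 0.2610·sin0.0°, 0.0513) = (0.2610, 0.0000, 0.0513)
O2 = (0.2429·cos120.0°, 0.2429·sin120.0°, -0.0860) = (-0.1214, 0.2103, -0.0860)
O3 = (0.2649·cos240.0°, 0.2649·sin240.0°, 0.0388) = (-0.1324, -0.2294, 0.0388)
eliminate P² terms by subtracting sphere 1 from 2 and 3
linear system: -0.7648x+0.4207y = -0.0043−-0.2747z; -0.7868x+-0.4588y = 0.0009−-0.0250z
Cramer: x(z) = 0.0023-0.2002z;  y(z) = -0.0061+0.2890z
quadratic in z: (1.1236)z²+(-0.0026)z+(-0.0904)=0, √Δ=0.6376 → z ∈ {-0.2826, 0.2849}; z = -0.2826 (taking z<0)
x = 0.0589, y = -0.0877

(0.0589, -0.0877, -0.2826)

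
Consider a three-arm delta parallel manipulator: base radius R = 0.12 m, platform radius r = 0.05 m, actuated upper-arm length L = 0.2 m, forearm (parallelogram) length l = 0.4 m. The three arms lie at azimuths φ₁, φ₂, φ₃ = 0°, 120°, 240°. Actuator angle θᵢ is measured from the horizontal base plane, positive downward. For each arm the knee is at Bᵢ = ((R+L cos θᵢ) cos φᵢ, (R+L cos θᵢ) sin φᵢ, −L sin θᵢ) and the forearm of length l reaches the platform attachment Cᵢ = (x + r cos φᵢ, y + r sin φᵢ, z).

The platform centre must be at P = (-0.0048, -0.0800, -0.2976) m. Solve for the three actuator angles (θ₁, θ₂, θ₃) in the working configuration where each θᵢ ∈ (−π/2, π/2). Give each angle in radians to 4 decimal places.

rotate P by −φ1: (-0.0048, -0.0800, -0.2976)
  A cos θ + B sin θ = C:  0.0748·cos θ + -0.2976·sin θ = 0.0486
  θ1 = atan2(B,A) + arccos(C/0.3069) = 0.0872
rotate P by −φ2: (-0.0669, 0.0442, -0.2976)
  A cos θ + B sin θ = C:  0.1369·cos θ + -0.2976·sin θ = 0.0269
  θ2 = atan2(B,A) + arccos(C/0.3276) = 0.3490
rotate P by −φ3: (0.0717, 0.0358, -0.2976)
  e−x'=-0.0017;  (l²−L²−(e−x')²−y'²−z²)/2L = 0.0754
  √(A²+B²)=0.2976;  θ3 = -1.5764+1.3148 ≈ -0.2617

θ₁ = 0.0872, θ₂ = 0.3490, θ₃ = -0.2617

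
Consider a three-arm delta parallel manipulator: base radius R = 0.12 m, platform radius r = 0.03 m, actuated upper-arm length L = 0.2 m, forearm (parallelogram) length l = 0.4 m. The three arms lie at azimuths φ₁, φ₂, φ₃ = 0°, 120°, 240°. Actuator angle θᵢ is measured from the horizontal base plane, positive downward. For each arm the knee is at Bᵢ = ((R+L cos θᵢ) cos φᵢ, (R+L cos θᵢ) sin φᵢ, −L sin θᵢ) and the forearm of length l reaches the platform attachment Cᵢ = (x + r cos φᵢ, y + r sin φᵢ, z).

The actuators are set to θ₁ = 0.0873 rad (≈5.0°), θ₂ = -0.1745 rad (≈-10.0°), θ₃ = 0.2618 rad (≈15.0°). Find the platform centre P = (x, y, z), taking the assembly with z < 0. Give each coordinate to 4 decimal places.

φ1=0.0°: virtual centre (0.2892, 0.0000, -0.0174), radius l
φ2=120.0°: virtual centre (-0.1435, 0.2485, 0.0347), radius l
φ3=240.0°: virtual centre (-0.1416, -0.2452, -0.0518), radius l
|S₂|²−|S₁|² = -0.0004;  |S₃|²−|S₁|² = -0.0011
linear system: -0.8654x+0.4970y = -0.0004−0.1043z; -0.8617x+-0.4905y = -0.0011−-0.0687z
Cramer: x(z) = 0.0009+0.0200z;  y(z) = 0.0007-0.1751z
quadratic in z: (1.0311)z²+(0.0231)z+(-0.0765)=0, √Δ=0.5623 → z ∈ {-0.2839, 0.2615}; z = -0.2839 (taking z<0)
x = -0.0048, y = 0.0504

(-0.0048, 0.0504, -0.2839)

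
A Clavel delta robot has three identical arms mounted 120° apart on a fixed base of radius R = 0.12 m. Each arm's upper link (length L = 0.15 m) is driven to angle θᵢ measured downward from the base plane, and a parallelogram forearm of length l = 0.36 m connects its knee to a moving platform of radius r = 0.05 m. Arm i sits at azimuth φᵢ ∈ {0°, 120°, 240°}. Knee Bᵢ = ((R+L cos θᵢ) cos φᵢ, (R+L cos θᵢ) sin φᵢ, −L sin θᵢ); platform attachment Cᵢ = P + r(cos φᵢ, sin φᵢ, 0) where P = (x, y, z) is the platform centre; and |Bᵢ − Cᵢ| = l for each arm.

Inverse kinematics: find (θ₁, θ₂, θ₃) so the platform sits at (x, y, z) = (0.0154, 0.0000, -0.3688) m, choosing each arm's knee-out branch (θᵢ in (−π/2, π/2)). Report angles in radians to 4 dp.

φ1=0.0° → target in arm frame (0.0154, 0.0000)
  A=0.0546, B=-0.3688, C=(l²−L²−A²−y'²−z²)/(2L)=-0.1063
  γ=atan2(-0.3688,0.0546)=-1.4238;  ψ=arccos(-0.2852)=1.8600;  θ1=γ+ψ≈0.4362
rotate P by −φ2: (-0.0077, -0.0133, -0.3688)
  A=0.0777, B=-0.3688, C=(l²−L²−A²−y'²−z²)/(2L)=-0.1171
  θ2 = atan2(B,A) + arccos(C/0.3769) = 0.5236
rotate P by −φ3: (-0.0077, 0.0133, -0.3688)
  A=0.0777, B=-0.3688, C=(l²−L²−A²−y'²−z²)/(2L)=-0.1171
  θ3 = atan2(B,A) + arccos(C/0.3769) = 0.5236

θ₁ = 0.4362, θ₂ = 0.5236, θ₃ = 0.5236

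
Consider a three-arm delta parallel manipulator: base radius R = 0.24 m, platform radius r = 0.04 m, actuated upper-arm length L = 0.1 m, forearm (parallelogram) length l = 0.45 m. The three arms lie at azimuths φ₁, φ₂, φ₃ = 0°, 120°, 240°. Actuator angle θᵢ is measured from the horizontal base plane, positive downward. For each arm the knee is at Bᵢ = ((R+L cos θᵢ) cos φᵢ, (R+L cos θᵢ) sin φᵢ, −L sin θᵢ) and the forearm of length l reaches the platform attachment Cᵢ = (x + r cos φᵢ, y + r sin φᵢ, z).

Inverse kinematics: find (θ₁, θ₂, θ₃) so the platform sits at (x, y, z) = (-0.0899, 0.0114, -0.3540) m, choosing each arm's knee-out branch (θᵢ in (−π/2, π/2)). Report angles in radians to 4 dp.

θ₁ = 0.8729, θ₂ = -0.1747, θ₃ = -0.0003

arm 1 (φ=0.0°): x'=-0.0899, y'=0.0114
  A=0.2899, B=-0.3540, C=(l²−L²−A²−y'²−z²)/(2L)=-0.0849
  √(A²+B²)=0.4576;  θ1 = -0.8846+1.7575 ≈ 0.8729
arm 2 (φ=120.0°): x'=0.0548, y'=0.0722
  e−x'=0.1452;  (l²−L²−(e−x')²−y'²−z²)/2L = 0.2045
  γ=atan2(-0.3540,0.1452)=-1.1816;  ψ=arccos(0.5345)=1.0069;  θ2=γ+ψ≈-0.1747
rotate P by −φ3: (0.0351, -0.0836, -0.3540)
  e−x'=0.1649;  (l²−L²−(e−x')²−y'²−z²)/2L = 0.1650
  θ3 = atan2(B,A) + arccos(C/0.3905) = -0.0003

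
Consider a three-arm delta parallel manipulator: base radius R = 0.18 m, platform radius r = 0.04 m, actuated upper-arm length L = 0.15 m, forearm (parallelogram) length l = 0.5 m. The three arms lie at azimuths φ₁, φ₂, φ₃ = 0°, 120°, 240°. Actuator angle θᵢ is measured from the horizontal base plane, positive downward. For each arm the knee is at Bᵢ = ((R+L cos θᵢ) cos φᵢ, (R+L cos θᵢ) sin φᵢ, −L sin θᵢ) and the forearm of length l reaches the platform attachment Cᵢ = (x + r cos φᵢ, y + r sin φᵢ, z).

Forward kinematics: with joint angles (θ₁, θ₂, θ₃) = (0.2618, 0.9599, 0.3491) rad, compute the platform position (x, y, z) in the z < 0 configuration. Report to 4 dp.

(0.0728, -0.1004, -0.4804)

φ1=0.0°: virtual centre (0.2849, 0.0000, -0.0388), radius l
O2 = (0.2260·cos120.0°, 0.2260·sin120.0°, -0.1229) = (-0.1130, 0.1958, -0.1229)
arm 3 at φ=240.0°: (R−r)+L cos θ3 = 0.2810;  O3 = (-0.1405, -0.2433, -0.0513)
|O₂|²−|O₁|² = -0.0165;  |O₃|²−|O₁|² = -0.0011
plane₁₂: -0.7958x+0.3915y+-0.1681z = -0.0165
det = 0.7203;  x = 0.0117+-0.1271z,  y = -0.0182+0.1709z
quadratic in z: (1.0454)z²+(0.1409)z+(-0.1735)=0, √Δ=0.8634 → z ∈ {-0.4804, 0.3456}; z = -0.4804 (taking z<0)
x = 0.0728, y = -0.1004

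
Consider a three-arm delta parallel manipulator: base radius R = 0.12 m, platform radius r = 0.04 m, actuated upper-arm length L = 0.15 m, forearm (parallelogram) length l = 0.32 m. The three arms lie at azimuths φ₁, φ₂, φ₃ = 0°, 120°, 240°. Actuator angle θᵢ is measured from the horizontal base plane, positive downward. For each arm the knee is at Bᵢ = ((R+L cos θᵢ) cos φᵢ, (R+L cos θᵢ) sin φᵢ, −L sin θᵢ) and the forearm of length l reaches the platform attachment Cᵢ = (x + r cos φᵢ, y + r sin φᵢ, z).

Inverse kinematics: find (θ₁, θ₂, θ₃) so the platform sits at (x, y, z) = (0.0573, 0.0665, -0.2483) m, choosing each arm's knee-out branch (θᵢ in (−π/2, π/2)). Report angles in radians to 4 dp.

θ₁ = -0.0877, θ₂ = 0.0872, θ₃ = 0.6979

arm 1 (φ=0.0°): x'=0.0573, y'=0.0665
  e−x'=0.0227;  (l²−L²−(e−x')²−y'²−z²)/2L = 0.0444
  θ1 = atan2(B,A) + arccos(C/0.2493) = -0.0877
φ2=120.0° → target in arm frame (0.0289, -0.0829)
  A cos θ + B sin θ = C:  0.0511·cos θ + -0.2483·sin θ = 0.0292
  γ=atan2(-0.2483,0.0511)=-1.3680;  ψ=arccos(0.1153)=1.4552;  θ2=γ+ψ≈0.0872
φ3=240.0° → target in arm frame (-0.0862, 0.0164)
  A=0.1662, B=-0.2483, C=(l²−L²−A²−y'²−z²)/(2L)=-0.0322
  √(A²+B²)=0.2988;  θ3 = -0.9808+1.6787 ≈ 0.6979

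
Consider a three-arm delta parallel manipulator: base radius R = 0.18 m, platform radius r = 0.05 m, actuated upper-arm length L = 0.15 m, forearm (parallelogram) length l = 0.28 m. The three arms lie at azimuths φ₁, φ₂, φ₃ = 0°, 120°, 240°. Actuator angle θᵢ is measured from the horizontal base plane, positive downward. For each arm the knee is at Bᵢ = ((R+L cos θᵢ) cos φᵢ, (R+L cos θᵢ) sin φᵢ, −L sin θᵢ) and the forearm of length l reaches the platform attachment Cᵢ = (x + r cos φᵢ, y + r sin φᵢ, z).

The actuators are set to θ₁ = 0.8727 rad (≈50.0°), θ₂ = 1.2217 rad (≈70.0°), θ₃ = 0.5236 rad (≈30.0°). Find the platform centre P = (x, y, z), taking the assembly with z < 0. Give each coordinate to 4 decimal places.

(0.0041, -0.0735, -0.2685)

φ1=0.0°: virtual centre (0.2264, 0.0000, -0.1149), radius l
arm 2 at φ=120.0°: ρ2 = 0.1813;  O2 = (-0.0907, 0.1570, -0.1410)
O3 = (0.2599·cos240.0°, 0.2599·sin240.0°, -0.0750) = (-0.1300, -0.2251, -0.0750)
eliminate P² terms by subtracting sphere 1 from 2 and 3
[-0.6341 0.3140 -0.0521]·P = -0.0117;  [-0.7127 -0.4502 0.0798]·P = 0.0087
Cramer: x(z) = 0.0050+0.0032z;  y(z) = -0.0273+0.1723z
quadratic in z: (1.0297)z²+(0.2190)z+(-0.0154)=0, √Δ=0.3339 → z ∈ {-0.2685, 0.0558}; z = -0.2685 (taking z<0)
x = 0.0041, y = -0.0735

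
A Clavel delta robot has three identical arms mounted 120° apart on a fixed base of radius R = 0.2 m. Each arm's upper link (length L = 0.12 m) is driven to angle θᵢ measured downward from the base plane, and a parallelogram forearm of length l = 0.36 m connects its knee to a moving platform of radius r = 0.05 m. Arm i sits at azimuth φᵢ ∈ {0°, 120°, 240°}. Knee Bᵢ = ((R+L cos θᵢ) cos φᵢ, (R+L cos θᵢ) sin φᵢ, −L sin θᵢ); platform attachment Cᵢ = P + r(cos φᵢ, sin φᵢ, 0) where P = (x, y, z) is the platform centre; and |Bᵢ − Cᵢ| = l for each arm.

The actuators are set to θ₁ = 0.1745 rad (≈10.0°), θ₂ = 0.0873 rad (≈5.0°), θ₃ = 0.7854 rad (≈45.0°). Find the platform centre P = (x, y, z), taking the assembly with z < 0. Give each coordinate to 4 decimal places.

(0.0276, 0.0610, -0.2816)

arm 1 at φ=0.0°: e+L cos θ1 = 0.2682;  S1 = (0.2682, 0.0000, -0.0208)
S2 = (0.2695·cos120.0°, 0.2695·sin120.0°, -0.0105) = (-0.1348, 0.2334, -0.0105)
φ3=240.0°: virtual centre (-0.1174, -0.2034, -0.0849), radius l
eliminate P² terms by subtracting sphere 1 from 2 and 3
linear system: -0.8059x+0.4669y = 0.0004−0.0207z; -0.7712x+-0.4068y = -0.0100−-0.1280z
det = 0.6879;  x = 0.0065+-0.0746z,  y = 0.0122+-0.1733z
quadratic in z: (1.0356)z²+(0.0765)z+(-0.0606)=0, √Δ=0.5067 → z ∈ {-0.2816, 0.2077}; z = -0.2816 (taking z<0)
x = 0.0276, y = 0.0610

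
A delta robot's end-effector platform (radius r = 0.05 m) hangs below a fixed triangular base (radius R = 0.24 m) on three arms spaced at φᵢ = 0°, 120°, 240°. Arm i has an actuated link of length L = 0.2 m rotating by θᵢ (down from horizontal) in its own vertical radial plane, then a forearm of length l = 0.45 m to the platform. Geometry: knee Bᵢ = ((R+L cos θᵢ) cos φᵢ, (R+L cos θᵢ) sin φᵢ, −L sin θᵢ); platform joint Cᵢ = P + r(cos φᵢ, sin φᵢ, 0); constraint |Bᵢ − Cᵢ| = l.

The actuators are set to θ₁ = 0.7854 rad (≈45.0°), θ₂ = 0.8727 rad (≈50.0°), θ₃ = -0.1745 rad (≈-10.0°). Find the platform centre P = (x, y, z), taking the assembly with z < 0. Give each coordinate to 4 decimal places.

φ1=0.0°: virtual centre (0.3314, 0.0000, -0.1414), radius l
φ2=120.0°: virtual centre (-0.1593, 0.2759, -0.1532), radius l
φ3=240.0°: virtual centre (-0.1935, -0.3351, 0.0347), radius l
|S₂|²−|S₁|² = -0.0049;  |S₃|²−|S₁|² = 0.0211
[-0.9814 0.5517 -0.0236]·P = -0.0049;  [-1.0498 -0.6702 0.3523]·P = 0.0211
Cramer: x(z) = -0.0068+0.1444z;  y(z) = -0.0209+0.2995z
into |P−S₁|² = l²: 1.1105z² + 0.1727z + -0.0677 = 0;  Δ = 0.3305;  z = -0.3366 or 0.1811 → z<0 root = -0.3366
x = -0.0554, y = -0.1217

(-0.0554, -0.1217, -0.3366)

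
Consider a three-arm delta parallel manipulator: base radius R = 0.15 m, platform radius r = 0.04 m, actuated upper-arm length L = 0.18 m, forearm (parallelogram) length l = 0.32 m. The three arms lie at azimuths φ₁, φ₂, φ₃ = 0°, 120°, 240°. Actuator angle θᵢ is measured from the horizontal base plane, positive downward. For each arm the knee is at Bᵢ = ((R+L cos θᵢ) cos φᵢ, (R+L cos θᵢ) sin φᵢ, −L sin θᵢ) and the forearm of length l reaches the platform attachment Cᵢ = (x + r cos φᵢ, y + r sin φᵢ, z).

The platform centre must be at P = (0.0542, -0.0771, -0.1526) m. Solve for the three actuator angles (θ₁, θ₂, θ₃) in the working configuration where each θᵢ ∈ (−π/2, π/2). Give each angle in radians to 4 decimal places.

arm 1 (φ=0.0°): x'=0.0542, y'=-0.0771
  A cos θ + B sin θ = C:  0.0558·cos θ + -0.1526·sin θ = 0.1046
  γ=atan2(-0.1526,0.0558)=-1.2202;  ψ=arccos(0.6437)=0.8714;  θ1=γ+ψ≈-0.3488
arm 2 (φ=120.0°): x'=-0.0939, y'=-0.0084
  A cos θ + B sin θ = C:  0.2039·cos θ + -0.1526·sin θ = 0.0141
  θ2 = atan2(B,A) + arccos(C/0.2547) = 0.8728
φ3=240.0° → target in arm frame (0.0397, 0.0855)
  A cos θ + B sin θ = C:  0.0703·cos θ + -0.1526·sin θ = 0.0957
  γ=atan2(-0.1526,0.0703)=-1.1389;  ψ=arccos(0.5697)=0.9647;  θ3=γ+ψ≈-0.1742

θ₁ = -0.3488, θ₂ = 0.8728, θ₃ = -0.1742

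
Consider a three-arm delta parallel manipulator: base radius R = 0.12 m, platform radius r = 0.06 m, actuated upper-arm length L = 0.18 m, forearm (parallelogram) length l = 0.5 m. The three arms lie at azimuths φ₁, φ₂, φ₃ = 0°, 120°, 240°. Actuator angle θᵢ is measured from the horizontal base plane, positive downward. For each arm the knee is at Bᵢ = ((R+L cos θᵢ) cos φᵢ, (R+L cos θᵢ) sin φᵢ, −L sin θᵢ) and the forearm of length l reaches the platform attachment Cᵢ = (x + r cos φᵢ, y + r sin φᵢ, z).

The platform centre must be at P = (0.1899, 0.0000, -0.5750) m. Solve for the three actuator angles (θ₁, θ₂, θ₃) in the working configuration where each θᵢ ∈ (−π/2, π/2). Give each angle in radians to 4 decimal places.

θ₁ = 0.4365, θ₂ = 1.1348, θ₃ = 1.1348

φ1=0.0° → target in arm frame (0.1899, 0.0000)
  e−x'=-0.1299;  (l²−L²−(e−x')²−y'²−z²)/2L = -0.3608
  θ1 = atan2(B,A) + arccos(C/0.5895) = 0.4365
arm 2 (φ=120.0°): x'=-0.0949, y'=-0.1645
  A=0.1549, B=-0.5750, C=(l²−L²−A²−y'²−z²)/(2L)=-0.4558
  θ2 = atan2(B,A) + arccos(C/0.5955) = 1.1348
φ3=240.0° → target in arm frame (-0.0950, 0.1645)
  A cos θ + B sin θ = C:  0.1550·cos θ + -0.5750·sin θ = -0.4558
  γ=atan2(-0.5750,0.1550)=-1.3076;  ψ=arccos(-0.7654)=2.4424;  θ3=γ+ψ≈1.1348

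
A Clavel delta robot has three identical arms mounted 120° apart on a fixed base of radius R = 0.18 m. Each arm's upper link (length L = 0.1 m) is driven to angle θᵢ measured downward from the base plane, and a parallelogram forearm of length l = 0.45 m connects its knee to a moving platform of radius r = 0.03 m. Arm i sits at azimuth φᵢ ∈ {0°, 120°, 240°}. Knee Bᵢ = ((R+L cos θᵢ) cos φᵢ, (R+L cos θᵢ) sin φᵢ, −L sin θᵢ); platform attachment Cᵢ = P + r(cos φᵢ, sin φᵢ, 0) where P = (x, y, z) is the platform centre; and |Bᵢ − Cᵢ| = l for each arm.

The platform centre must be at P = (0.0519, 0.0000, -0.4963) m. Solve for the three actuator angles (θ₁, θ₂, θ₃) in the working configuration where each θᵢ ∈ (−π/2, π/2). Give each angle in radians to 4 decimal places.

arm 1 (φ=0.0°): x'=0.0519, y'=0.0000
  A cos θ + B sin θ = C:  0.0981·cos θ + -0.4963·sin θ = -0.3172
  √(A²+B²)=0.5059;  θ1 = -1.3756+2.2485 ≈ 0.8728
φ2=120.0° → target in arm frame (-0.0259, -0.0449)
  e−x'=0.1759;  (l²−L²−(e−x')²−y'²−z²)/2L = -0.4340
  √(A²+B²)=0.5266;  θ2 = -1.2301+2.5395 ≈ 1.3094
φ3=240.0° → target in arm frame (-0.0260, 0.0449)
  e−x'=0.1760;  (l²−L²−(e−x')²−y'²−z²)/2L = -0.4340
  θ3 = atan2(B,A) + arccos(C/0.5266) = 1.3094

θ₁ = 0.8728, θ₂ = 1.3094, θ₃ = 1.3094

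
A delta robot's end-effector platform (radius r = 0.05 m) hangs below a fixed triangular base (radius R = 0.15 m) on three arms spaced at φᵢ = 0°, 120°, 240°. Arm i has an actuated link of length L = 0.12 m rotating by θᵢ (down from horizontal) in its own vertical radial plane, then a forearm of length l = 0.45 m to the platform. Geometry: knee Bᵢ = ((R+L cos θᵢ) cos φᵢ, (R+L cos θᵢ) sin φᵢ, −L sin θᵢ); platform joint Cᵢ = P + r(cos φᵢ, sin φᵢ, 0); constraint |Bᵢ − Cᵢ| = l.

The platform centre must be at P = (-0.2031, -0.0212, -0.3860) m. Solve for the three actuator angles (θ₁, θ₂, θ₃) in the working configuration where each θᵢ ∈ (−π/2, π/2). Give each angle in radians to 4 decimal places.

φ1=0.0° → target in arm frame (-0.2031, -0.0212)
  A=0.3031, B=-0.3860, C=(l²−L²−A²−y'²−z²)/(2L)=-0.2217
  √(A²+B²)=0.4908;  θ1 = -0.9051+2.0396 ≈ 1.1344
φ2=120.0° → target in arm frame (0.0832, 0.1865)
  e−x'=0.0168;  (l²−L²−(e−x')²−y'²−z²)/2L = 0.0168
  √(A²+B²)=0.3864;  θ2 = -1.5273+1.5272 ≈ -0.0001
φ3=240.0° → target in arm frame (0.1199, -0.1653)
  A cos θ + B sin θ = C:  -0.0199·cos θ + -0.3860·sin θ = 0.0474
  θ3 = atan2(B,A) + arccos(C/0.3865) = -0.1746

θ₁ = 1.1344, θ₂ = -0.0001, θ₃ = -0.1746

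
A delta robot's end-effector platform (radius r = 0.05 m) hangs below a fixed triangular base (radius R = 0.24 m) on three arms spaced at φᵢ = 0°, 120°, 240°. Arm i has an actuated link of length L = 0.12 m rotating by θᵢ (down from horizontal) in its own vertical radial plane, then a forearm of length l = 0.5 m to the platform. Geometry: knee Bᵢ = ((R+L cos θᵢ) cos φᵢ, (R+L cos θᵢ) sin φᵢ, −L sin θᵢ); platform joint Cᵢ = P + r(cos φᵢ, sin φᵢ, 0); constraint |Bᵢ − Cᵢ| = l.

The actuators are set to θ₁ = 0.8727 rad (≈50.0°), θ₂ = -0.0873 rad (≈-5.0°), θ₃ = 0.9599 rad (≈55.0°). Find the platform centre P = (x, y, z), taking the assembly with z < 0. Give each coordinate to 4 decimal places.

(-0.0551, 0.1174, -0.4558)

S1 = (0.2671·cos0.0°, 0.2671·sin0.0°, -0.0919) = (0.2671, 0.0000, -0.0919)
arm 2 at φ=120.0°: ρ2 = 0.3095;  S2 = (-0.1548, 0.2681, 0.0105)
φ3=240.0°: virtual centre (-0.1294, -0.2242, -0.0983), radius l
|S₂|²−|S₁|² = 0.0161;  |S₃|²−|S₁|² = -0.0032
[-0.8438 0.5361 0.2048]·P = 0.0161;  [-0.7931 -0.4483 -0.0127]·P = -0.0032
det = 0.8035;  x = -0.0069+0.1058z,  y = 0.0192+-0.2155z
sphere 1 gives Az²+Bz+C=0 with A=1.0576, B=0.1176, C=-0.1661;  B²−4AC=0.7165;  roots -0.4558, 0.3446;  negative root z = -0.4558
x = -0.0551, y = 0.1174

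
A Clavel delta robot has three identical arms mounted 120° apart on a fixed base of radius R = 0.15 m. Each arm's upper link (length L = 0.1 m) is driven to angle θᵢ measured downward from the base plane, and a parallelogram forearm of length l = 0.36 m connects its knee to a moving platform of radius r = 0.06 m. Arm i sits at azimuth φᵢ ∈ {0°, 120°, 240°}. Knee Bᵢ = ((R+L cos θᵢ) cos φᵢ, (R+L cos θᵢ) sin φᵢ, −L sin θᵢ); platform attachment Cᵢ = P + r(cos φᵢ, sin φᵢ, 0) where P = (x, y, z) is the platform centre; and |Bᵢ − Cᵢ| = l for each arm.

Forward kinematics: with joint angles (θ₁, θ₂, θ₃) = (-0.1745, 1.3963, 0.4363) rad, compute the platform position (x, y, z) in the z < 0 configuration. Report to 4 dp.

arm 1 at φ=0.0°: e+L cos θ1 = 0.1885;  centre 1 = (0.1885, 0.0000, 0.0174)
centre 2 = (0.1074·cos120.0°, 0.1074·sin120.0°, -0.0985) = (-0.0537, 0.0930, -0.0985)
arm 3 at φ=240.0°: e+L cos θ3 = 0.1806;  centre 3 = (-0.0903, -0.1564, -0.0423)
subtract pairs → two planes through P
[-0.4843 0.1860 -0.2317]·P = -0.0146;  [-0.5576 -0.3129 -0.1192]·P = -0.0014
det = 0.2552;  x = 0.0189+-0.3709z,  y = -0.0292+0.2799z
quadratic in z: (1.2159)z²+(0.0747)z+(-0.0997)=0, √Δ=0.7003 → z ∈ {-0.3187, 0.2573}; z = -0.3187 (taking z<0)
x = 0.1371, y = -0.1184

(0.1371, -0.1184, -0.3187)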